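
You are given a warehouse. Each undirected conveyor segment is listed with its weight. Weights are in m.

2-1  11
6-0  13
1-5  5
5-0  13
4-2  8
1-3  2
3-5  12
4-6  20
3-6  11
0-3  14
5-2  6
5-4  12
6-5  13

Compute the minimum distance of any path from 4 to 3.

Enumerating some paths:
4 - 2 - 1 - 3: 8+11+2 = 21
4 - 2 - 5 - 1 - 3: 8+6+5+2 = 21
4 - 5 - 1 - 3: 12+5+2 = 19
The minimum is 19 m via 4 - 5 - 1 - 3.

19 m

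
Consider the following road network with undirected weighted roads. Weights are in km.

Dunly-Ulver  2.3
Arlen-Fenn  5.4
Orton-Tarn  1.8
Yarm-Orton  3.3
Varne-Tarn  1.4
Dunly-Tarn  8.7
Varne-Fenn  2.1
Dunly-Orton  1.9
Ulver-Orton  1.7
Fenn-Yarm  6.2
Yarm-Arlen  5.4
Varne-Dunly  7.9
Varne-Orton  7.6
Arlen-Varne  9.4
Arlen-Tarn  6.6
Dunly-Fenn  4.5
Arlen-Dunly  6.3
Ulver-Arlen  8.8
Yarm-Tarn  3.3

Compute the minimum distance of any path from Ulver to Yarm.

5 km

Shortest distances from Ulver:
Ulver: 0
Orton: 1.7  (via Ulver)
Dunly: 2.3  (via Ulver)
Tarn: 3.5  (via Orton)
Varne: 4.9  (via Tarn)
Yarm: 5  (via Orton)
Shortest route: Ulver → Orton → Yarm = 5 km.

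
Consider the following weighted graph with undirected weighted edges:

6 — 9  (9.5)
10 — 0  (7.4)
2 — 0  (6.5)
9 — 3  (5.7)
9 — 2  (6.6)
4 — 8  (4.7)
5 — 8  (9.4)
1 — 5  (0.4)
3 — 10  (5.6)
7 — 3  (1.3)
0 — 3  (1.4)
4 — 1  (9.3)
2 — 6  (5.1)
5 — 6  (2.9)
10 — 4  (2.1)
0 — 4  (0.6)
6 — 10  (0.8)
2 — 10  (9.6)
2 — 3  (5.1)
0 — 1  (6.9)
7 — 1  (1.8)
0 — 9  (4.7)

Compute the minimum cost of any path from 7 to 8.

8

Settle nodes by increasing distance from 7:
7: 0
3: 1.3  (via 7)
1: 1.8  (via 7)
5: 2.2  (via 1)
0: 2.7  (via 3)
4: 3.3  (via 0)
6: 5.1  (via 5)
10: 5.4  (via 4)
2: 6.4  (via 3)
9: 7  (via 3)
8: 8  (via 4)
Shortest route: 7 → 3 → 0 → 4 → 8 = 8.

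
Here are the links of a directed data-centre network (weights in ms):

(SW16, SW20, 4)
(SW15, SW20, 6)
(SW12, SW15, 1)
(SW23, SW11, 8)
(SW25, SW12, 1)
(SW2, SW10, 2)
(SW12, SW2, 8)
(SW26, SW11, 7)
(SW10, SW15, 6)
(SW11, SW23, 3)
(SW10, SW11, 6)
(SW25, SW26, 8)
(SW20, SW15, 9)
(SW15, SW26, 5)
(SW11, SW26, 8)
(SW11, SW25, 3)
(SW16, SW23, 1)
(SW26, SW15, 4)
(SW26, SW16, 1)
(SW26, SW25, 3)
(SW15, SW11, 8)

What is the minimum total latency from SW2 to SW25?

Settle nodes by increasing distance from SW2:
SW2: 0
SW10: 2  (via SW2)
SW15: 8  (via SW10)
SW11: 8  (via SW10)
SW25: 11  (via SW11)
Shortest route: SW2–SW10–SW11–SW25 = 11 ms.

11 ms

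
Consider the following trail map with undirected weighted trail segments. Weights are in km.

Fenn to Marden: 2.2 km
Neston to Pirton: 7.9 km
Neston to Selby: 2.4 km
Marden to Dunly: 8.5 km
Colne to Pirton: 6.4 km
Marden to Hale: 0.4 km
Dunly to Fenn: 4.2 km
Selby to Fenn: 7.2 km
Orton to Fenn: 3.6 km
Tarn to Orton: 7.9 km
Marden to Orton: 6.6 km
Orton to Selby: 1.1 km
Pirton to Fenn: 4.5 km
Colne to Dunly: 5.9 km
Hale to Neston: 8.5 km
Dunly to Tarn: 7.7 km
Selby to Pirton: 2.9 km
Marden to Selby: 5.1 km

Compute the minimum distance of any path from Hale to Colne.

12.7 km

Compare a few routes:
Hale → Marden → Fenn → Dunly → Colne: 0.4+2.2+4.2+5.9 = 12.7
Hale → Marden → Dunly → Colne: 0.4+8.5+5.9 = 14.8
Hale → Marden → Fenn → Pirton → Colne: 0.4+2.2+4.5+6.4 = 13.5
The minimum is 12.7 km via Hale → Marden → Fenn → Dunly → Colne.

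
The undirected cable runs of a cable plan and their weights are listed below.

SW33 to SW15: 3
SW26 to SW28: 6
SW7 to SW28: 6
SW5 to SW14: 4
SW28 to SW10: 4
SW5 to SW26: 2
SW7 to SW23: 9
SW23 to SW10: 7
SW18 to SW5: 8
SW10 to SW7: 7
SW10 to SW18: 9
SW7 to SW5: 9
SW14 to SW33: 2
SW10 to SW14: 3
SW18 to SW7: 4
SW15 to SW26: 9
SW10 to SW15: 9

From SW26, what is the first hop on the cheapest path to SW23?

Compare a few routes:
SW26 → SW28 → SW10 → SW23: 6+4+7 = 17
SW26 → SW5 → SW7 → SW23: 2+9+9 = 20
SW26 → SW28 → SW7 → SW23: 6+6+9 = 21
SW26 → SW5 → SW14 → SW10 → SW23: 2+4+3+7 = 16
The minimum is 16 via SW26 → SW5 → SW14 → SW10 → SW23.
So from SW26 the first move is to SW5.

SW5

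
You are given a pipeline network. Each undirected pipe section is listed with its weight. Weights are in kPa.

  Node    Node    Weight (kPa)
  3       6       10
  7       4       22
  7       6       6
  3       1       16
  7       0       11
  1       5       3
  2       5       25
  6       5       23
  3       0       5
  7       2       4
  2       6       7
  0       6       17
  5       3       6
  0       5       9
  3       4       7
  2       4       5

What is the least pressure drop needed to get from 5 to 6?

16 kPa

Running Dijkstra from 5:
5: 0
1: 3  (via 5)
3: 6  (via 5)
0: 9  (via 5)
4: 13  (via 3)
6: 16  (via 3)
Shortest route: 5–3–6 = 16 kPa.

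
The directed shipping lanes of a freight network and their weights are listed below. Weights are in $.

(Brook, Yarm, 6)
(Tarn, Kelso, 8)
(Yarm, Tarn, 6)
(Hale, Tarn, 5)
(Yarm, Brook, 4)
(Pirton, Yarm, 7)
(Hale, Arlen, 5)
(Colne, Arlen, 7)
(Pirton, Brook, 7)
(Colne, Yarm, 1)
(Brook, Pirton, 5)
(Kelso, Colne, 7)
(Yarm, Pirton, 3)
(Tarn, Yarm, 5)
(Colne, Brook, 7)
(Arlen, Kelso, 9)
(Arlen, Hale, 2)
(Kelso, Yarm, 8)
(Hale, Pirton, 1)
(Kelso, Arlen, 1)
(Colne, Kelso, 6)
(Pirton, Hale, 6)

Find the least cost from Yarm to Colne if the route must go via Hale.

Best Yarm to Hale: Yarm–Pirton–Hale costing 9
Shortest Hale→Colne: Hale–Tarn–Kelso–Colne = 20
Total via Hale: 9 + 20 = $29.

$29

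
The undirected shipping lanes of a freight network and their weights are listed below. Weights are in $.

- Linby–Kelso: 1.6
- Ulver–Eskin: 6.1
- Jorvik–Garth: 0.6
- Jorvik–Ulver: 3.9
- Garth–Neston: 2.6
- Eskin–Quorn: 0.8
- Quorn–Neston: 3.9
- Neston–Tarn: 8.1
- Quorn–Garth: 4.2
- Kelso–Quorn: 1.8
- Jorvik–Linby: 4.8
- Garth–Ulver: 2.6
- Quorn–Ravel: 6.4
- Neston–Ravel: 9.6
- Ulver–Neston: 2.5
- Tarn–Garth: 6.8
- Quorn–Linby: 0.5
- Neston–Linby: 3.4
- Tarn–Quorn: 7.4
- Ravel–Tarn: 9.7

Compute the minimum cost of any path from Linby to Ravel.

$6.9

Settle nodes by increasing distance from Linby:
Linby: 0
Quorn: 0.5  (via Linby)
Eskin: 1.3  (via Quorn)
Kelso: 1.6  (via Linby)
Neston: 3.4  (via Linby)
Garth: 4.7  (via Quorn)
Jorvik: 4.8  (via Linby)
Ulver: 5.9  (via Neston)
Ravel: 6.9  (via Quorn)
Shortest route: Linby → Quorn → Ravel = $6.9.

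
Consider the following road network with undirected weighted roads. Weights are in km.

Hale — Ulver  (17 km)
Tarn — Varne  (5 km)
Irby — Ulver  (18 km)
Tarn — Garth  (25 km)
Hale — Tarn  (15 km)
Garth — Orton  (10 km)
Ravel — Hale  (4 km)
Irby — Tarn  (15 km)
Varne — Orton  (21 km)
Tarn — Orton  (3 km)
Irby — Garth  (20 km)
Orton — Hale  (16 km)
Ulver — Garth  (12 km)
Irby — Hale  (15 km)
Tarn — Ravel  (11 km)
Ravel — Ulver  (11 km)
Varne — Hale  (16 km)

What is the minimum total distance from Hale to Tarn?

Candidate routes:
Hale - Orton - Tarn: 16+3 = 19
Hale - Tarn: 15 = 15
Hale - Irby - Tarn: 15+15 = 30
Hale - Varne - Tarn: 16+5 = 21
The minimum is 15 km via Hale - Tarn.

15 km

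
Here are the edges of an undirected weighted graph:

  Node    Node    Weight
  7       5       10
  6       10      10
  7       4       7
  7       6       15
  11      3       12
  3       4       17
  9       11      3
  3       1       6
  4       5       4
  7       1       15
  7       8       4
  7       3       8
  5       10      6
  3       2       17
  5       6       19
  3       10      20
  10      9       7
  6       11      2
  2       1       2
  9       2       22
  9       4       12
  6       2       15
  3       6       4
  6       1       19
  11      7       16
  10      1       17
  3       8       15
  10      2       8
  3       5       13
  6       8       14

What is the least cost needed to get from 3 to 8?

12

Running Dijkstra from 3:
3: 0
6: 4  (via 3)
1: 6  (via 3)
11: 6  (via 6)
2: 8  (via 1)
7: 8  (via 3)
9: 9  (via 11)
8: 12  (via 7)
Shortest route: 3–7–8 = 12.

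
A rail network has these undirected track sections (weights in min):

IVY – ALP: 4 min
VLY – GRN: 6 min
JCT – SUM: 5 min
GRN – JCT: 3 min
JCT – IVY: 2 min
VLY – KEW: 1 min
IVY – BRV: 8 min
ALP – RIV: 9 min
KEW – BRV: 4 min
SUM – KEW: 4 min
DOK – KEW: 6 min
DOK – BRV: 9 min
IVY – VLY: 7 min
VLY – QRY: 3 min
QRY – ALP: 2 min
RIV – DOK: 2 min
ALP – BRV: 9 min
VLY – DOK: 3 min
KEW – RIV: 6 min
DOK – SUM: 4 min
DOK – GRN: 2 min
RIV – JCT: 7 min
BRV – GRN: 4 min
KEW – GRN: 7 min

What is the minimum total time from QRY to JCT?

Running Dijkstra from QRY:
QRY: 0
ALP: 2  (via QRY)
VLY: 3  (via QRY)
KEW: 4  (via VLY)
IVY: 6  (via ALP)
DOK: 6  (via VLY)
JCT: 8  (via IVY)
Shortest route: QRY–ALP–IVY–JCT = 8 min.

8 min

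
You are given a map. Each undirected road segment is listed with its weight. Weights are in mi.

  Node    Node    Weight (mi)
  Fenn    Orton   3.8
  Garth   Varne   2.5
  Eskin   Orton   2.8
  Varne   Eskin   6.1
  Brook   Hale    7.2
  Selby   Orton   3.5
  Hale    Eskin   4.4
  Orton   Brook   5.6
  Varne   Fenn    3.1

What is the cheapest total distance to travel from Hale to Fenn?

Candidate routes:
Hale–Brook–Orton–Eskin–Varne–Fenn: 7.2+5.6+2.8+6.1+3.1 = 24.8
Hale–Brook–Orton–Fenn: 7.2+5.6+3.8 = 16.6
Hale–Eskin–Varne–Fenn: 4.4+6.1+3.1 = 13.6
Hale–Eskin–Orton–Fenn: 4.4+2.8+3.8 = 11
Cheapest is Hale–Eskin–Orton–Fenn at 11 mi.

11 mi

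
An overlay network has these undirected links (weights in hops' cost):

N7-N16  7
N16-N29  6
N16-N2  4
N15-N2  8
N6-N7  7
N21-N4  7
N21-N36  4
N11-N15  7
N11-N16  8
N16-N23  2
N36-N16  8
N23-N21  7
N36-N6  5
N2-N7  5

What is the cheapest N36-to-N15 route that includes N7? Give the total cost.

Shortest N36→N7: N36 → N6 → N7 = 12
Best N7 to N15: N7 → N2 → N15 costing 13
Total via N7: 12 + 13 = 25 hops' cost.

25 hops' cost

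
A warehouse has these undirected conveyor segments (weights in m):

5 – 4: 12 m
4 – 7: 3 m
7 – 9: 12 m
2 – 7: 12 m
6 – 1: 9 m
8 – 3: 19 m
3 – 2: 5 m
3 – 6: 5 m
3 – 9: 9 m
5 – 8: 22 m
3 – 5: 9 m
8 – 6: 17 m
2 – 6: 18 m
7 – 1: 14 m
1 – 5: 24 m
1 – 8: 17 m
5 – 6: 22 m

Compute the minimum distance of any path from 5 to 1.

23 m

Settle nodes by increasing distance from 5:
5: 0
3: 9  (via 5)
4: 12  (via 5)
2: 14  (via 3)
6: 14  (via 3)
7: 15  (via 4)
9: 18  (via 3)
8: 22  (via 5)
1: 23  (via 6)
Shortest route: 5 → 3 → 6 → 1 = 23 m.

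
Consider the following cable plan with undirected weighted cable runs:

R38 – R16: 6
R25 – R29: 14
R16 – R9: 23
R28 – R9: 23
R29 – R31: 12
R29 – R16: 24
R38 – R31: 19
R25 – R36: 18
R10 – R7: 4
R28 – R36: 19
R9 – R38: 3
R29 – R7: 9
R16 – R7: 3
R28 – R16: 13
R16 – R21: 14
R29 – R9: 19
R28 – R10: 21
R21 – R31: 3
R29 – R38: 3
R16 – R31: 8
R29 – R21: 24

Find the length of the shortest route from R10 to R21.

18

Compare a few routes:
R10 - R7 - R16 - R21: 4+3+14 = 21
R10 - R7 - R16 - R31 - R21: 4+3+8+3 = 18
R10 - R7 - R29 - R31 - R21: 4+9+12+3 = 28
Cheapest is R10 - R7 - R16 - R31 - R21 at 18.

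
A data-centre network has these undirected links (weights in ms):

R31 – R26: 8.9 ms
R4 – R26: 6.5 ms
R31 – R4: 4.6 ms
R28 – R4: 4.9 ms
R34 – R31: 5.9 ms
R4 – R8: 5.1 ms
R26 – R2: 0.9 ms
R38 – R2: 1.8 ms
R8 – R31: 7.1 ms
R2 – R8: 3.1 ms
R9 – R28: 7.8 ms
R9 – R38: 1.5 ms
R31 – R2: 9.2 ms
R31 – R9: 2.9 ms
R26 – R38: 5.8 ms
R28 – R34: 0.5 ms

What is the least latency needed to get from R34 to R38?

Compare a few routes:
R34 - R28 - R9 - R38: 0.5+7.8+1.5 = 9.8
R34 - R31 - R9 - R38: 5.9+2.9+1.5 = 10.3
Cheapest is R34 - R28 - R9 - R38 at 9.8 ms.

9.8 ms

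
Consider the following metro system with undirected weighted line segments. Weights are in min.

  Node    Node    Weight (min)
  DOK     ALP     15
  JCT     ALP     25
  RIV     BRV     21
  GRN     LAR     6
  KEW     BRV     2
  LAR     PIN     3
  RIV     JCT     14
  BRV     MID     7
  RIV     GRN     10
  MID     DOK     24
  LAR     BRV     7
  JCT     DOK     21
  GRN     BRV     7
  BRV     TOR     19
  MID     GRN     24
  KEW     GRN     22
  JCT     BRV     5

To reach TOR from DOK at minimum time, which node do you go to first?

JCT

Compare a few routes:
DOK - MID - BRV - TOR: 24+7+19 = 50
DOK - JCT - BRV - TOR: 21+5+19 = 45
Cheapest is DOK - JCT - BRV - TOR at 45 min.
So from DOK the first move is to JCT.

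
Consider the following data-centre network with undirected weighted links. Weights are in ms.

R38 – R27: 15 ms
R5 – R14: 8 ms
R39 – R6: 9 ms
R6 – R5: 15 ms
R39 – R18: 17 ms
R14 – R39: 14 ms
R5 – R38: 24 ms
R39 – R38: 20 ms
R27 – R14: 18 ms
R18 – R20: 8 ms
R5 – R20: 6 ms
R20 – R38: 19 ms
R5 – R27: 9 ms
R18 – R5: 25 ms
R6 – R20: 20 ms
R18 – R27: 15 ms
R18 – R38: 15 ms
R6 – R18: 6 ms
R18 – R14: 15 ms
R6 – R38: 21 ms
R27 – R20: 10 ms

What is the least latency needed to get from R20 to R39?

23 ms

Candidate routes:
R20 → R18 → R39: 8+17 = 25
R20 → R18 → R6 → R39: 8+6+9 = 23
The minimum is 23 ms via R20 → R18 → R6 → R39.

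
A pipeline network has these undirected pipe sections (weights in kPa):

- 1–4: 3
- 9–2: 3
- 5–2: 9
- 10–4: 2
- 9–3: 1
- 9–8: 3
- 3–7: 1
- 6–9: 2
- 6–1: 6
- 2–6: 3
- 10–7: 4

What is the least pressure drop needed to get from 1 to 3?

9 kPa

Candidate routes:
1–4–10–7–3: 3+2+4+1 = 10
1–6–9–3: 6+2+1 = 9
1–6–2–9–3: 6+3+3+1 = 13
Cheapest is 1–6–9–3 at 9 kPa.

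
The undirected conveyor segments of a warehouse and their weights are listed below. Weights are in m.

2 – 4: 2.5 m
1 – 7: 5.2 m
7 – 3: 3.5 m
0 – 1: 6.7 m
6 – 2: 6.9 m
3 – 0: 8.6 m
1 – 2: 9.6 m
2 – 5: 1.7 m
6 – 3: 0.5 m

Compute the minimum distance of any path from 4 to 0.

Candidate routes:
4 → 2 → 1 → 0: 2.5+9.6+6.7 = 18.8
4 → 2 → 6 → 3 → 0: 2.5+6.9+0.5+8.6 = 18.5
Cheapest is 4 → 2 → 6 → 3 → 0 at 18.5 m.

18.5 m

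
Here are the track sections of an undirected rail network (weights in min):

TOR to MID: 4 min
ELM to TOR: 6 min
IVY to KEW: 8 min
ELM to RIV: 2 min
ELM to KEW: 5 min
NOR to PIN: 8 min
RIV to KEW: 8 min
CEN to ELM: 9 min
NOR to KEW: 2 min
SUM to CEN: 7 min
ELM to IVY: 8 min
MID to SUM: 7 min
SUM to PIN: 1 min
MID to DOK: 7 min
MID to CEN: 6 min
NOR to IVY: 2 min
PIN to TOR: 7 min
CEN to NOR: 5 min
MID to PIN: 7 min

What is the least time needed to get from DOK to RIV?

19 min

Candidate routes:
DOK - MID - TOR - ELM - RIV: 7+4+6+2 = 19
DOK - MID - CEN - ELM - RIV: 7+6+9+2 = 24
Cheapest is DOK - MID - TOR - ELM - RIV at 19 min.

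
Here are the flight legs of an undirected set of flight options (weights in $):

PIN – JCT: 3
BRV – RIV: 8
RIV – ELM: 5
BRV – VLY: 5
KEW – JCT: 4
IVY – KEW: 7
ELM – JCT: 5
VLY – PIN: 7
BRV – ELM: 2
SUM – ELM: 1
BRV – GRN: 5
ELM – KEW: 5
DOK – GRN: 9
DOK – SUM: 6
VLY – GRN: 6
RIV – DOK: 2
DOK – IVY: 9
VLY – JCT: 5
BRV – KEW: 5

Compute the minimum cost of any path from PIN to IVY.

Running Dijkstra from PIN:
PIN: 0
JCT: 3  (via PIN)
VLY: 7  (via PIN)
KEW: 7  (via JCT)
ELM: 8  (via JCT)
SUM: 9  (via ELM)
BRV: 10  (via ELM)
GRN: 13  (via VLY)
RIV: 13  (via ELM)
IVY: 14  (via KEW)
Shortest route: PIN → JCT → KEW → IVY = $14.

$14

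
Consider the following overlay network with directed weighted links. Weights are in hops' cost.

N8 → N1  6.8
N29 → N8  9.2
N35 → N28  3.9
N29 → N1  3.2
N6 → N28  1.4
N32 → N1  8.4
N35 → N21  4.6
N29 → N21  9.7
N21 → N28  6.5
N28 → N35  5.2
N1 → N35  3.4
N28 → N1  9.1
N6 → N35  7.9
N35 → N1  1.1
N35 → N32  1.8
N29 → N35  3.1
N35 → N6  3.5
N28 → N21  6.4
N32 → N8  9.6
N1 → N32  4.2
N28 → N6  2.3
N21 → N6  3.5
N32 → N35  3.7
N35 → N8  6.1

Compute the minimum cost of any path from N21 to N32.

11.9 hops' cost

Enumerating some paths:
N21 → N6 → N35 → N32: 3.5+7.9+1.8 = 13.2
N21 → N6 → N28 → N35 → N32: 3.5+1.4+5.2+1.8 = 11.9
N21 → N28 → N35 → N32: 6.5+5.2+1.8 = 13.5
The minimum is 11.9 hops' cost via N21 → N6 → N28 → N35 → N32.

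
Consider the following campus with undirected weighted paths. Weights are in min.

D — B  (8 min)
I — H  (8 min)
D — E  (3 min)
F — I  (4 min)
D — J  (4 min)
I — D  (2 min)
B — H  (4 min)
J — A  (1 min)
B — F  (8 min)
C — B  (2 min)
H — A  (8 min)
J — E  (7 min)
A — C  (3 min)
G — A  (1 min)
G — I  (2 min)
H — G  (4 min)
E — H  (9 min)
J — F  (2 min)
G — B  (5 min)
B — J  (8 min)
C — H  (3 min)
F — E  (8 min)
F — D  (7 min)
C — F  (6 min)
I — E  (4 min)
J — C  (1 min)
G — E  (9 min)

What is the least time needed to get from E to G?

Running Dijkstra from E:
E: 0
D: 3  (via E)
I: 4  (via E)
G: 6  (via I)
Shortest route: E → I → G = 6 min.

6 min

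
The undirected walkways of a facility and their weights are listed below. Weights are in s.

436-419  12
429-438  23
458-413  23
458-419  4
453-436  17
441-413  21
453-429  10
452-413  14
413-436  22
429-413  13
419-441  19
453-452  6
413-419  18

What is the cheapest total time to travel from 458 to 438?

58 s

Candidate routes:
458 → 419 → 436 → 453 → 429 → 438: 4+12+17+10+23 = 66
458 → 413 → 429 → 438: 23+13+23 = 59
458 → 419 → 413 → 429 → 438: 4+18+13+23 = 58
458 → 419 → 436 → 413 → 429 → 438: 4+12+22+13+23 = 74
Cheapest is 458 → 419 → 413 → 429 → 438 at 58 s.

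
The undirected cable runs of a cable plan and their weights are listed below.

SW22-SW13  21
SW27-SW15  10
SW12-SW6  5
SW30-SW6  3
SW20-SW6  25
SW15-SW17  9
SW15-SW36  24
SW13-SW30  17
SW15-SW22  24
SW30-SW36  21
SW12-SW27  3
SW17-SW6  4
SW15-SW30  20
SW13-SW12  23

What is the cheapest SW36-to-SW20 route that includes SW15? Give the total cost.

Shortest SW36→SW15: SW36–SW15 = 24
Shortest SW15→SW20: SW15–SW17–SW6–SW20 = 38
Total via SW15: 24 + 38 = 62.

62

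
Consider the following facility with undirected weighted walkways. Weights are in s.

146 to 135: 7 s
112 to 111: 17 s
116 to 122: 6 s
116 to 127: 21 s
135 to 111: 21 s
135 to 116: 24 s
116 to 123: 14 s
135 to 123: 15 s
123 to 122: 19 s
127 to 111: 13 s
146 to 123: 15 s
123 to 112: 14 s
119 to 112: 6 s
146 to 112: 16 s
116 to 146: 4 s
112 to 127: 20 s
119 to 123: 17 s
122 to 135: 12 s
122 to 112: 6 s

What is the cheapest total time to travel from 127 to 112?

20 s

Enumerating some paths:
127 - 116 - 122 - 112: 21+6+6 = 33
127 - 111 - 112: 13+17 = 30
127 - 112: 20 = 20
Cheapest is 127 - 112 at 20 s.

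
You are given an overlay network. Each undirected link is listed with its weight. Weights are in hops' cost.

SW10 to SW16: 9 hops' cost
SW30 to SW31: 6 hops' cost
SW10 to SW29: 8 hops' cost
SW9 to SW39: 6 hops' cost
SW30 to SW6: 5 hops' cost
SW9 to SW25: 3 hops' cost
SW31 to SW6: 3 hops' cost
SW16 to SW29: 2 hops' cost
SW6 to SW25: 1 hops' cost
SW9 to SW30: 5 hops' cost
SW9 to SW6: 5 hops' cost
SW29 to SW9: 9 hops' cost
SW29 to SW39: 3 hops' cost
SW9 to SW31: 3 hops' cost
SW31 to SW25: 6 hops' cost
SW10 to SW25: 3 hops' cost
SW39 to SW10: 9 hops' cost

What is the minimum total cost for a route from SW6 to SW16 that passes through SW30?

21 hops' cost

Best SW6 to SW30: SW6–SW30 costing 5
Best SW30 to SW16: SW30–SW9–SW29–SW16 costing 16
Total via SW30: 5 + 16 = 21 hops' cost.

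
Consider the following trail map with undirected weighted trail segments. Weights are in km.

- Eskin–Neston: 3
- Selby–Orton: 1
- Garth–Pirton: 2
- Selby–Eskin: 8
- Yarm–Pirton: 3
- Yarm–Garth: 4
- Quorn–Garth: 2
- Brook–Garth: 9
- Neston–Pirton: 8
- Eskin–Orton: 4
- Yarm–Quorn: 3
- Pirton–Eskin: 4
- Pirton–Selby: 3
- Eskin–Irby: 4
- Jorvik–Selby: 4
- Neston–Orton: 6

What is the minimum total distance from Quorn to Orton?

Compare a few routes:
Quorn → Garth → Pirton → Selby → Orton: 2+2+3+1 = 8
Quorn → Yarm → Pirton → Selby → Orton: 3+3+3+1 = 10
Cheapest is Quorn → Garth → Pirton → Selby → Orton at 8 km.

8 km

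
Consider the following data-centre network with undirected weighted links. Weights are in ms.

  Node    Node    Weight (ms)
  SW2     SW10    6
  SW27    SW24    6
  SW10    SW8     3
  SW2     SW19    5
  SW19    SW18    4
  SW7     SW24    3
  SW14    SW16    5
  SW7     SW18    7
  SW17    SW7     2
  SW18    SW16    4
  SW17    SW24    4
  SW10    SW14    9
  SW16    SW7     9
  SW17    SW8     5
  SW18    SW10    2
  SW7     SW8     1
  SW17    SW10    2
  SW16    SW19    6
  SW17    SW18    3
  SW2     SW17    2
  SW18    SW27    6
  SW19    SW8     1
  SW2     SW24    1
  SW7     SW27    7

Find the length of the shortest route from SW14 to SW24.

Shortest distances from SW14:
SW14: 0
SW16: 5  (via SW14)
SW10: 9  (via SW14)
SW18: 9  (via SW16)
SW17: 11  (via SW10)
SW19: 11  (via SW16)
SW8: 12  (via SW10)
SW7: 13  (via SW17)
SW2: 13  (via SW17)
SW24: 14  (via SW2)
Shortest route: SW14–SW10–SW17–SW2–SW24 = 14 ms.

14 ms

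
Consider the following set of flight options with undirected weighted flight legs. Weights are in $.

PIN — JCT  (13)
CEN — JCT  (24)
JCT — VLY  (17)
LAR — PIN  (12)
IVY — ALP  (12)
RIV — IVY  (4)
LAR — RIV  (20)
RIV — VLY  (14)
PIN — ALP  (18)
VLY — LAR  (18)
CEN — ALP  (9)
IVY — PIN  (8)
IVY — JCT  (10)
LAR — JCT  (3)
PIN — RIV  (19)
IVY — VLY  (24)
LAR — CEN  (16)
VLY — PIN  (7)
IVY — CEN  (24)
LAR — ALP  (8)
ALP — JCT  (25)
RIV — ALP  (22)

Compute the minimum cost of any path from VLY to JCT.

Running Dijkstra from VLY:
VLY: 0
PIN: 7  (via VLY)
RIV: 14  (via VLY)
IVY: 15  (via PIN)
JCT: 17  (via VLY)
Shortest route: VLY–JCT = $17.

$17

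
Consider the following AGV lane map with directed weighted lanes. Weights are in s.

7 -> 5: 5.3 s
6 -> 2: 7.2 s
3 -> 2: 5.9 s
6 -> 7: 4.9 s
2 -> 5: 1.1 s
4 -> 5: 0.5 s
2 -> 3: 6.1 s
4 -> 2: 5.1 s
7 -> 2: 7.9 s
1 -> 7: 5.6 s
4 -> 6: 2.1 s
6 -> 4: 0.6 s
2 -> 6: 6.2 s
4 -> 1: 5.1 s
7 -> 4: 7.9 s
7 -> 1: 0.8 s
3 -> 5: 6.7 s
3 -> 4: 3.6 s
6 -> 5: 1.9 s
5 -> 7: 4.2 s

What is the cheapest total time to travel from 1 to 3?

Candidate routes:
1 - 7 - 2 - 3: 5.6+7.9+6.1 = 19.6
1 - 7 - 4 - 2 - 3: 5.6+7.9+5.1+6.1 = 24.7
The minimum is 19.6 s via 1 - 7 - 2 - 3.

19.6 s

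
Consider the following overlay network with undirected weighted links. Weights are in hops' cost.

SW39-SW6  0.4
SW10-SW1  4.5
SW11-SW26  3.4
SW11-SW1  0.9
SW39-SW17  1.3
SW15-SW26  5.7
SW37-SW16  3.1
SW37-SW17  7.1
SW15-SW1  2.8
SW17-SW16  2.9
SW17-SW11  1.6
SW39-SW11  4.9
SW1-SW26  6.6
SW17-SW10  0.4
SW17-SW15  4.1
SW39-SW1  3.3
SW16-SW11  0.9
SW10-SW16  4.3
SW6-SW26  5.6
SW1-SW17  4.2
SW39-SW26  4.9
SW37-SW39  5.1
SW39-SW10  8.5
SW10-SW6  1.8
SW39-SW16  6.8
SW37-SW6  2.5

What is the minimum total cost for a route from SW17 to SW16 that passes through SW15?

8.7 hops' cost

Best SW17 to SW15: SW17 → SW15 costing 4.1
Best SW15 to SW16: SW15 → SW1 → SW11 → SW16 costing 4.6
Total via SW15: 4.1 + 4.6 = 8.7 hops' cost.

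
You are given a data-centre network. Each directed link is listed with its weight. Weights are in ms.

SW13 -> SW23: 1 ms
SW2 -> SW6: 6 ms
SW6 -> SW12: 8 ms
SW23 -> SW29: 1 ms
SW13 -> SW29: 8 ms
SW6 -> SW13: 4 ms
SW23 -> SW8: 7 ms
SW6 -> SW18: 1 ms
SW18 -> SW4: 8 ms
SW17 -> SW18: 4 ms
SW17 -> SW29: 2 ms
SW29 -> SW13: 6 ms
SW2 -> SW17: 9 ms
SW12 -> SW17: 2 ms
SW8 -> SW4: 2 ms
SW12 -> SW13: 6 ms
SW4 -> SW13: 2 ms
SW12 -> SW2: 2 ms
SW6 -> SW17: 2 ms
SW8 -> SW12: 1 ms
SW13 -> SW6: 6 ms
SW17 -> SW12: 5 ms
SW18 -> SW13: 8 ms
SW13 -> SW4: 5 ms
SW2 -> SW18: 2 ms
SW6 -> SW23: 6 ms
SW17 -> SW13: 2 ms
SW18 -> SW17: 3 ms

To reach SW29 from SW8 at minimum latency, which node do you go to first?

Compare a few routes:
SW8 → SW12 → SW17 → SW29: 1+2+2 = 5
SW8 → SW12 → SW17 → SW13 → SW23 → SW29: 1+2+2+1+1 = 7
SW8 → SW4 → SW13 → SW23 → SW29: 2+2+1+1 = 6
Cheapest is SW8 → SW12 → SW17 → SW29 at 5 ms.
So from SW8 the first move is to SW12.

SW12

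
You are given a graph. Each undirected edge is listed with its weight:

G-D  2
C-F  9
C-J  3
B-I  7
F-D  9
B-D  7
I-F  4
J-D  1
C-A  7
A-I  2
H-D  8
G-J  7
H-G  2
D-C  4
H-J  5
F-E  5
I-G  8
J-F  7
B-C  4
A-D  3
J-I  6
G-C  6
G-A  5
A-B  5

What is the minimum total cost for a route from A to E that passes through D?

Shortest A→D: A–D = 3
Shortest D→E: D–J–F–E = 13
Total via D: 3 + 13 = 16.

16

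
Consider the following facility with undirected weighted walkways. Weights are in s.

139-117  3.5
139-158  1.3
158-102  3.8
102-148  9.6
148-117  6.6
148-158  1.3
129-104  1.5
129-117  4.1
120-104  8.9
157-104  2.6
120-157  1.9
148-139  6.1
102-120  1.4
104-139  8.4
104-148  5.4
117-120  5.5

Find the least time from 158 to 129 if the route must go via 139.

Shortest 158→139: 158–139 = 1.3
Best 139 to 129: 139–117–129 costing 7.6
Total via 139: 1.3 + 7.6 = 8.9 s.

8.9 s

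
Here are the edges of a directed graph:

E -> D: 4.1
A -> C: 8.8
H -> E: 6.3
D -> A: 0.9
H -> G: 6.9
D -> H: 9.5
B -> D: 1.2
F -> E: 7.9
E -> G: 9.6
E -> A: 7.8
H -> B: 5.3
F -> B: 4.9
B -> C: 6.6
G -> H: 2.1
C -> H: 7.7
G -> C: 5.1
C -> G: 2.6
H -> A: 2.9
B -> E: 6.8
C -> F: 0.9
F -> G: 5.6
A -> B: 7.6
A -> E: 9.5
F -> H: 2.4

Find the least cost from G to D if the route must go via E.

12.5

Best G to E: G–H–E costing 8.4
Best E to D: E–D costing 4.1
Total via E: 8.4 + 4.1 = 12.5.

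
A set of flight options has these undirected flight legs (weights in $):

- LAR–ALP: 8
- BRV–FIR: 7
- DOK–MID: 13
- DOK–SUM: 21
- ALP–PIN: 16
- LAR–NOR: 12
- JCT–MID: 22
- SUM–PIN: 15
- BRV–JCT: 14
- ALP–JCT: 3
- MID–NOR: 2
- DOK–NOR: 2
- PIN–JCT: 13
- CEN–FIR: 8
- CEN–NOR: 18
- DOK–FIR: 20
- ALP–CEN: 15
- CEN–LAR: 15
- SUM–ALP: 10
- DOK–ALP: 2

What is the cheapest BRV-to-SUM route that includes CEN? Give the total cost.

$40

Best BRV to CEN: BRV → FIR → CEN costing 15
Shortest CEN→SUM: CEN → ALP → SUM = 25
Total via CEN: 15 + 25 = $40.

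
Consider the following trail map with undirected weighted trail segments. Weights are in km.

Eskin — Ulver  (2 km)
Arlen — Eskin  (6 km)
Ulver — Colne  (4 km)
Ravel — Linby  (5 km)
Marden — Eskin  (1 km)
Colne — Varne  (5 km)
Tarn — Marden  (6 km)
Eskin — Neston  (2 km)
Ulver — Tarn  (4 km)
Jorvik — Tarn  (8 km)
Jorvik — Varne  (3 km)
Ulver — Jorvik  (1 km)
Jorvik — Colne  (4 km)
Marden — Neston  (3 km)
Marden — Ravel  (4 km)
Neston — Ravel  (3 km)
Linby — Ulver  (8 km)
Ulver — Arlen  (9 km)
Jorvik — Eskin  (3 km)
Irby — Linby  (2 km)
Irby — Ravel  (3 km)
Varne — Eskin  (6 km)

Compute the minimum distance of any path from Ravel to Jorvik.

8 km

Compare a few routes:
Ravel → Neston → Eskin → Jorvik: 3+2+3 = 8
Ravel → Neston → Marden → Eskin → Jorvik: 3+3+1+3 = 10
Cheapest is Ravel → Neston → Eskin → Jorvik at 8 km.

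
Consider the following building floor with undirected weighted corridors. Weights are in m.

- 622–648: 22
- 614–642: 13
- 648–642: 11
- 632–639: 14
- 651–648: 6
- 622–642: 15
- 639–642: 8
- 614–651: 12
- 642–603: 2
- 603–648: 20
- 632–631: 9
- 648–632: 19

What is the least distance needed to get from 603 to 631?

33 m

Settle nodes by increasing distance from 603:
603: 0
642: 2  (via 603)
639: 10  (via 642)
648: 13  (via 642)
614: 15  (via 642)
622: 17  (via 642)
651: 19  (via 648)
632: 24  (via 639)
631: 33  (via 632)
Shortest route: 603–642–639–632–631 = 33 m.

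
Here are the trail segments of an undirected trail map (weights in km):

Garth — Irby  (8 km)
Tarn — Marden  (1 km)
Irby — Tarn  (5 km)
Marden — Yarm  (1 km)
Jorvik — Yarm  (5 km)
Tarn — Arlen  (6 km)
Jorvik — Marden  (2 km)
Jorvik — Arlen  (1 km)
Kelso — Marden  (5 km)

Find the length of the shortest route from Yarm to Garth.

15 km

Shortest distances from Yarm:
Yarm: 0
Marden: 1  (via Yarm)
Tarn: 2  (via Marden)
Jorvik: 3  (via Marden)
Arlen: 4  (via Jorvik)
Kelso: 6  (via Marden)
Irby: 7  (via Tarn)
Garth: 15  (via Irby)
Shortest route: Yarm → Marden → Tarn → Irby → Garth = 15 km.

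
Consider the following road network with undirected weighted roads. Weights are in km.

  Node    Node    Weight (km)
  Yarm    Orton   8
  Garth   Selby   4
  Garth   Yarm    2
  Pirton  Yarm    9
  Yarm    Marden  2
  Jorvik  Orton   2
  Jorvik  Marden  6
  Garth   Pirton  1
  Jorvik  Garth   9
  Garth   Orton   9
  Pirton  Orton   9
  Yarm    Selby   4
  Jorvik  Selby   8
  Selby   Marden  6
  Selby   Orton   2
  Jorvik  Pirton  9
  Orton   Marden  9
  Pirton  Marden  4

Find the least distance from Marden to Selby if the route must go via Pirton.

Best Marden to Pirton: Marden–Pirton costing 4
Best Pirton to Selby: Pirton–Garth–Selby costing 5
Total via Pirton: 4 + 5 = 9 km.

9 km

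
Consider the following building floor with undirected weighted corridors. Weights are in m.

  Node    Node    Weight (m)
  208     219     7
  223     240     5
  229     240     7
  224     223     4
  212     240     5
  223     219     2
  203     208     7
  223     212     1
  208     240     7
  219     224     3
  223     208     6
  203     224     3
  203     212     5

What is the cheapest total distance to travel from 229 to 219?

Enumerating some paths:
229 - 240 - 223 - 219: 7+5+2 = 14
229 - 240 - 223 - 224 - 219: 7+5+4+3 = 19
229 - 240 - 212 - 223 - 224 - 219: 7+5+1+4+3 = 20
229 - 240 - 212 - 223 - 219: 7+5+1+2 = 15
The minimum is 14 m via 229 - 240 - 223 - 219.

14 m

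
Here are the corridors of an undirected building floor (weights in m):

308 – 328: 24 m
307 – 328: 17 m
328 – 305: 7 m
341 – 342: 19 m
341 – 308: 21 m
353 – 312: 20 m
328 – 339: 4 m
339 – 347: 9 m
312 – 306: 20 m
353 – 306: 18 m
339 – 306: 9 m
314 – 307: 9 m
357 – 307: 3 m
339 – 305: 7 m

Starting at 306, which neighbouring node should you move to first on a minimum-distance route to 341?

339

Enumerating some paths:
306–339–328–308–341: 9+4+24+21 = 58
306–339–305–328–308–341: 9+7+7+24+21 = 68
Cheapest is 306–339–328–308–341 at 58 m.
So from 306 the first move is to 339.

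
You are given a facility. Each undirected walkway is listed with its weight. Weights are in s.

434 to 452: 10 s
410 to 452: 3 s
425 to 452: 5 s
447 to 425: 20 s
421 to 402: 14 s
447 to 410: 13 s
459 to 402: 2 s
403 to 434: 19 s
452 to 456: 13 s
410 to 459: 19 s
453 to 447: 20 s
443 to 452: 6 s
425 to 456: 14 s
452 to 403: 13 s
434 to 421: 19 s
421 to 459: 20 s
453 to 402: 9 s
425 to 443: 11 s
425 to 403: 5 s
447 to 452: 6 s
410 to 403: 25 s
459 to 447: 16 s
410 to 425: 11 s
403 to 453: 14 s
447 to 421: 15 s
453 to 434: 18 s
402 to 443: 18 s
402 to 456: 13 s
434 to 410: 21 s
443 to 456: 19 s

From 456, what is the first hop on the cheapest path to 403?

Enumerating some paths:
456–425–403: 14+5 = 19
456–452–425–403: 13+5+5 = 23
Cheapest is 456–425–403 at 19 s.
So from 456 the first move is to 425.

425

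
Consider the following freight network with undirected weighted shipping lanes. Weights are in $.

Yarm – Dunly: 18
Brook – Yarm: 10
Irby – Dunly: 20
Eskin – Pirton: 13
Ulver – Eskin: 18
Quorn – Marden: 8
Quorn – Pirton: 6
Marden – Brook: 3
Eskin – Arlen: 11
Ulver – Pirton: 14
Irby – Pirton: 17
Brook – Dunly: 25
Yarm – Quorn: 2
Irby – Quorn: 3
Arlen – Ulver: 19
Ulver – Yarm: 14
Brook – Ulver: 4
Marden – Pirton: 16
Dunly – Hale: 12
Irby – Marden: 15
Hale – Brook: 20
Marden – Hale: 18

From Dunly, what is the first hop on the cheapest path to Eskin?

Yarm

Candidate routes:
Dunly - Brook - Ulver - Eskin: 25+4+18 = 47
Dunly - Irby - Pirton - Eskin: 20+17+13 = 50
Dunly - Irby - Quorn - Pirton - Eskin: 20+3+6+13 = 42
Dunly - Yarm - Quorn - Pirton - Eskin: 18+2+6+13 = 39
Cheapest is Dunly - Yarm - Quorn - Pirton - Eskin at $39.
So from Dunly the first move is to Yarm.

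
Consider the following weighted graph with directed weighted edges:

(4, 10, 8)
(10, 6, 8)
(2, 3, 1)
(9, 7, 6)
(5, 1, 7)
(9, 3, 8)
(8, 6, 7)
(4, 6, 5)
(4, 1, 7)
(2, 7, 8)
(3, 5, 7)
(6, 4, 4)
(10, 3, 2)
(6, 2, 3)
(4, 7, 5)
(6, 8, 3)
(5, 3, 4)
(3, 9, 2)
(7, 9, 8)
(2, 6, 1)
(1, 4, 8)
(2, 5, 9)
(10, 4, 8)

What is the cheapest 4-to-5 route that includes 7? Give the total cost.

Shortest 4→7: 4 → 7 = 5
Shortest 7→5: 7 → 9 → 3 → 5 = 23
Total via 7: 5 + 23 = 28.

28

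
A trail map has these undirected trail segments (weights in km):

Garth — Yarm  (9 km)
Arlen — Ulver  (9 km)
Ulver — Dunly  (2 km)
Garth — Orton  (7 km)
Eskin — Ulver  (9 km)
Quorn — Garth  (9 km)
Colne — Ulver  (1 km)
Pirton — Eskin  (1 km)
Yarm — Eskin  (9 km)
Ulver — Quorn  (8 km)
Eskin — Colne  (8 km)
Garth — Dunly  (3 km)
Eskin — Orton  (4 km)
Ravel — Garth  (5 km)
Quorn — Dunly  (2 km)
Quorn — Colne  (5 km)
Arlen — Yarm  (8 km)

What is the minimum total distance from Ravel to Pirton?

17 km

Running Dijkstra from Ravel:
Ravel: 0
Garth: 5  (via Ravel)
Dunly: 8  (via Garth)
Ulver: 10  (via Dunly)
Quorn: 10  (via Dunly)
Colne: 11  (via Ulver)
Orton: 12  (via Garth)
Yarm: 14  (via Garth)
Eskin: 16  (via Orton)
Pirton: 17  (via Eskin)
Shortest route: Ravel → Garth → Orton → Eskin → Pirton = 17 km.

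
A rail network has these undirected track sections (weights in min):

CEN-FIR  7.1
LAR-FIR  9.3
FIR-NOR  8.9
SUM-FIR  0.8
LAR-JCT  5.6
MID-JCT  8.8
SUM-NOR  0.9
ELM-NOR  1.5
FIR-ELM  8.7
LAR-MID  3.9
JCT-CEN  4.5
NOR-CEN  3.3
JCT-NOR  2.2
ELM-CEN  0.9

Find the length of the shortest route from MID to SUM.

11.9 min

Shortest distances from MID:
MID: 0
LAR: 3.9  (via MID)
JCT: 8.8  (via MID)
NOR: 11  (via JCT)
SUM: 11.9  (via NOR)
Shortest route: MID → JCT → NOR → SUM = 11.9 min.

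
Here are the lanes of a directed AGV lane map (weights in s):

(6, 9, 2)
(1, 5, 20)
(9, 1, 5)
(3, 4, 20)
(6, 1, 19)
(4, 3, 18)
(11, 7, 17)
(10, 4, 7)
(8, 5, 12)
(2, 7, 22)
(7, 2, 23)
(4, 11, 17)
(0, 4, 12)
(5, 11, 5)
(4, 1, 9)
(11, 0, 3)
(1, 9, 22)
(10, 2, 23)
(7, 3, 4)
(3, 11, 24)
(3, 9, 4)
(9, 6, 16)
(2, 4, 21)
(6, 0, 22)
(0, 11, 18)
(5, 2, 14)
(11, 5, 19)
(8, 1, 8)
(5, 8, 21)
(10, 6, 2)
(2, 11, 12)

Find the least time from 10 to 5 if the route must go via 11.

43 s

Shortest 10→11: 10–4–11 = 24
Best 11 to 5: 11–5 costing 19
Total via 11: 24 + 19 = 43 s.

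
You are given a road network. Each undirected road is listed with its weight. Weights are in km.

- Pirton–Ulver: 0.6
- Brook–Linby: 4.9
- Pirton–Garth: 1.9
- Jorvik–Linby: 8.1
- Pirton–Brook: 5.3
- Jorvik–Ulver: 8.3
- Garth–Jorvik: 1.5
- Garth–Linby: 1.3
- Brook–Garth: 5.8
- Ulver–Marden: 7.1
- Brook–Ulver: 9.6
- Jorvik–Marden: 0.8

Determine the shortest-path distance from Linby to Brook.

4.9 km

Compare a few routes:
Linby–Brook: 4.9 = 4.9
Linby–Garth–Brook: 1.3+5.8 = 7.1
Cheapest is Linby–Brook at 4.9 km.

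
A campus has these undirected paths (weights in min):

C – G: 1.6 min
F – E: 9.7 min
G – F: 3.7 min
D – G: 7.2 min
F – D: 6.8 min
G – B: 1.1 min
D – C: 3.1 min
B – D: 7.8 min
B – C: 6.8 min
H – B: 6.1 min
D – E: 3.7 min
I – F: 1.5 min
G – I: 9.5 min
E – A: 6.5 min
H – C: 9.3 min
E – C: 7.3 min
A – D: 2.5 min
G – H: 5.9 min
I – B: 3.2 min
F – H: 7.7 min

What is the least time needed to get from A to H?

13.1 min

Compare a few routes:
A–D–C–G–H: 2.5+3.1+1.6+5.9 = 13.1
A–D–C–G–B–H: 2.5+3.1+1.6+1.1+6.1 = 14.4
A–D–G–H: 2.5+7.2+5.9 = 15.6
A–D–C–H: 2.5+3.1+9.3 = 14.9
The minimum is 13.1 min via A–D–C–G–H.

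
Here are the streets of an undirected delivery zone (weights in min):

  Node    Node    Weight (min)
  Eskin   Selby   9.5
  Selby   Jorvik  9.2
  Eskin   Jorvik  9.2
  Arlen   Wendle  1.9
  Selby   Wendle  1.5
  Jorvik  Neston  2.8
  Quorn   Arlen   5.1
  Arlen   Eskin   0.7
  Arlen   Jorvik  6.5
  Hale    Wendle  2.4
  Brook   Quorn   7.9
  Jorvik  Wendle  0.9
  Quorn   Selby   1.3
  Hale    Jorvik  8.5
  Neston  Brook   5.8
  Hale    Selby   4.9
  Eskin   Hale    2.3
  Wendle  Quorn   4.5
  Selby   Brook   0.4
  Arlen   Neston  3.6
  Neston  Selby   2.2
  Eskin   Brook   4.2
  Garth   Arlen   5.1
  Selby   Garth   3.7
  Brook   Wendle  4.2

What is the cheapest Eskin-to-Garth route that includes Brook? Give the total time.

8.3 min

Shortest Eskin→Brook: Eskin → Brook = 4.2
Best Brook to Garth: Brook → Selby → Garth costing 4.1
Total via Brook: 4.2 + 4.1 = 8.3 min.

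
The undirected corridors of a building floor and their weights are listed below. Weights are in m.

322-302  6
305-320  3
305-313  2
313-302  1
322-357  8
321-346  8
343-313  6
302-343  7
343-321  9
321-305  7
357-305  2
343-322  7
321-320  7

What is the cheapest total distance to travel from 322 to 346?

Compare a few routes:
322 - 302 - 313 - 305 - 320 - 321 - 346: 6+1+2+3+7+8 = 27
322 - 357 - 305 - 321 - 346: 8+2+7+8 = 25
322 - 343 - 321 - 346: 7+9+8 = 24
Cheapest is 322 - 343 - 321 - 346 at 24 m.

24 m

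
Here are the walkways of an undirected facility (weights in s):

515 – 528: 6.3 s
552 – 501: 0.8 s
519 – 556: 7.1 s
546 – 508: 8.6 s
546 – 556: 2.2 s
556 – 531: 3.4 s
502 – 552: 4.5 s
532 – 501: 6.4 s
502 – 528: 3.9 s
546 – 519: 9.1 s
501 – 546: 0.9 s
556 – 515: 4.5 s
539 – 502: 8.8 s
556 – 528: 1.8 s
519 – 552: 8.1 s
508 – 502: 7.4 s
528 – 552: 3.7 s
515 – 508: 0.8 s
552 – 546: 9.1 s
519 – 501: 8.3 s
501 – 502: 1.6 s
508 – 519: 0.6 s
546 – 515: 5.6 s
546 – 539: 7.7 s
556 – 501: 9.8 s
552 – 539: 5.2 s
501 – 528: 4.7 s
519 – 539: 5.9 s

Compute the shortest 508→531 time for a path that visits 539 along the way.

19 s

Best 508 to 539: 508 → 519 → 539 costing 6.5
Shortest 539→531: 539 → 552 → 501 → 546 → 556 → 531 = 12.5
Total via 539: 6.5 + 12.5 = 19 s.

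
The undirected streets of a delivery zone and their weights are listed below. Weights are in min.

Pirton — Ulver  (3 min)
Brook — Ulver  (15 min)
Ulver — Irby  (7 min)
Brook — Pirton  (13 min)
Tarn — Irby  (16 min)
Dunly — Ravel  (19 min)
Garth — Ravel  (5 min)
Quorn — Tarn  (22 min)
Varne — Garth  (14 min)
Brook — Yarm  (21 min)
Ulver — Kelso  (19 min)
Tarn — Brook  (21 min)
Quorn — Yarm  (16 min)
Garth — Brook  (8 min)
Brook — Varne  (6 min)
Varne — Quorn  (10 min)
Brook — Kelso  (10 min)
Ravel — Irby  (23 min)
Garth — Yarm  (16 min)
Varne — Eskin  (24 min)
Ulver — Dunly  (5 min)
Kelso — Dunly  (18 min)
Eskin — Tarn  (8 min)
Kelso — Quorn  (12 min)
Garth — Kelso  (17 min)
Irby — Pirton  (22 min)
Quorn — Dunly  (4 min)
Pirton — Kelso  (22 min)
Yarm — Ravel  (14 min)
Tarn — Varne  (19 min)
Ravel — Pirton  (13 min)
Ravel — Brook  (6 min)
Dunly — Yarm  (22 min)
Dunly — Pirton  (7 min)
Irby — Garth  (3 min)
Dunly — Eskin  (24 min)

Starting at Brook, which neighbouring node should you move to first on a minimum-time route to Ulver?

Ulver

Compare a few routes:
Brook - Ulver: 15 = 15
Brook - Ravel - Garth - Irby - Ulver: 6+5+3+7 = 21
Brook - Garth - Irby - Ulver: 8+3+7 = 18
Brook - Pirton - Ulver: 13+3 = 16
The minimum is 15 min via Brook - Ulver.
So from Brook the first move is to Ulver.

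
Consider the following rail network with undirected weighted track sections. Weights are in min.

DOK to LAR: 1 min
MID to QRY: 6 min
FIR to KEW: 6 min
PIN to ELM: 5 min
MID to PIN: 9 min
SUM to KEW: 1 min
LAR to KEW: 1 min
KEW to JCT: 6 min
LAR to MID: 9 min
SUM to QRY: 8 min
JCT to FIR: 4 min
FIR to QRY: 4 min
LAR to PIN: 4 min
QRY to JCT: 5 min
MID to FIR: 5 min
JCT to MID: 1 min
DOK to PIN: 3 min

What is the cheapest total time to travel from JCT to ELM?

15 min

Candidate routes:
JCT–MID–PIN–ELM: 1+9+5 = 15
JCT–KEW–LAR–DOK–PIN–ELM: 6+1+1+3+5 = 16
JCT–KEW–LAR–PIN–ELM: 6+1+4+5 = 16
Cheapest is JCT–MID–PIN–ELM at 15 min.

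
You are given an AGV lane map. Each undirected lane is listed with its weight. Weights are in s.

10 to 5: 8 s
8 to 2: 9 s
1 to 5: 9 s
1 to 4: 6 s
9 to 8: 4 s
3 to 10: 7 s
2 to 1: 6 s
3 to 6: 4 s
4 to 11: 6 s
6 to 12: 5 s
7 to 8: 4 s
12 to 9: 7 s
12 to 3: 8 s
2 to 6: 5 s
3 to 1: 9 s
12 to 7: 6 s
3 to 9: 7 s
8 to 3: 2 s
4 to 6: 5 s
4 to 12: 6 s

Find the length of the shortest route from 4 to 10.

Enumerating some paths:
4 → 12 → 3 → 10: 6+8+7 = 21
4 → 6 → 3 → 10: 5+4+7 = 16
The minimum is 16 s via 4 → 6 → 3 → 10.

16 s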